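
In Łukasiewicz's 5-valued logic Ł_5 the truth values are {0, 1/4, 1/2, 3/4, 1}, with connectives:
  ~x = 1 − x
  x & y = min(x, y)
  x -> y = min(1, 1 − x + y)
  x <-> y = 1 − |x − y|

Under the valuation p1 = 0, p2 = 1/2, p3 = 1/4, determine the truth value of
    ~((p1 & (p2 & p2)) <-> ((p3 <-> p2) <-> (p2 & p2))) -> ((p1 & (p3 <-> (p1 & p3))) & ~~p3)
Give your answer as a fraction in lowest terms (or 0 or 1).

p2 & p2 = 1/2 & 1/2 = 1/2
p1 & (p2 & p2) = 0 & 1/2 = 0
p3 <-> p2 = 1/4 <-> 1/2 = 3/4
p2 & p2 = 1/2 & 1/2 = 1/2
(p3 <-> p2) <-> (p2 & p2) = 3/4 <-> 1/2 = 3/4
(p1 & (p2 & p2)) <-> ((p3 <-> p2) <-> (p2 & p2)) = 0 <-> 3/4 = 1/4
~((p1 & (p2 & p2)) <-> ((p3 <-> p2) <-> (p2 & p2))) = ~1/4 = 3/4
p1 & p3 = 0 & 1/4 = 0
p3 <-> (p1 & p3) = 1/4 <-> 0 = 3/4
p1 & (p3 <-> (p1 & p3)) = 0 & 3/4 = 0
~p3 = ~1/4 = 3/4
~~p3 = ~3/4 = 1/4
(p1 & (p3 <-> (p1 & p3))) & ~~p3 = 0 & 1/4 = 0
~((p1 & (p2 & p2)) <-> ((p3 <-> p2) <-> (p2 & p2))) -> ((p1 & (p3 <-> (p1 & p3))) & ~~p3) = 3/4 -> 0 = 1/4

1/4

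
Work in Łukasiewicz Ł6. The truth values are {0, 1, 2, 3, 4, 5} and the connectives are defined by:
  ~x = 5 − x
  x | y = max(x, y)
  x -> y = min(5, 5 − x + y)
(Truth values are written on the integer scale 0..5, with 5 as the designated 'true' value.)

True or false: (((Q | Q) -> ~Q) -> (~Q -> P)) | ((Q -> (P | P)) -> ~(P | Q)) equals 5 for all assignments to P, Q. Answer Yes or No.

Counterexample: take P = 1, Q = 0.
Q | Q = 0 | 0 = 0
~Q = ~0 = 5
(Q | Q) -> ~Q = 0 -> 5 = 5
~Q = ~0 = 5
~Q -> P = 5 -> 1 = 1
((Q | Q) -> ~Q) -> (~Q -> P) = 5 -> 1 = 1
P | P = 1 | 1 = 1
Q -> (P | P) = 0 -> 1 = 5
P | Q = 1 | 0 = 1
~(P | Q) = ~1 = 4
(Q -> (P | P)) -> ~(P | Q) = 5 -> 4 = 4
(((Q | Q) -> ~Q) -> (~Q -> P)) | ((Q -> (P | P)) -> ~(P | Q)) = 1 | 4 = 4
This gives 4 ≠ 5.

No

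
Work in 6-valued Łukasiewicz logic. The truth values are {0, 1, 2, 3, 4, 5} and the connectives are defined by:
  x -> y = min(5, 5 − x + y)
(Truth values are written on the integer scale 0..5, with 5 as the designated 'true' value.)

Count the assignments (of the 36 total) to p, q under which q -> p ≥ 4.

value 5: 21 assignments (counts)
value 4: 5 assignments (counts)
value 3: 4 assignments
value 2: 3 assignments
value 1: 2 assignments
value 0: 1 assignment
So 26 of the 36 assignments meet the threshold.

26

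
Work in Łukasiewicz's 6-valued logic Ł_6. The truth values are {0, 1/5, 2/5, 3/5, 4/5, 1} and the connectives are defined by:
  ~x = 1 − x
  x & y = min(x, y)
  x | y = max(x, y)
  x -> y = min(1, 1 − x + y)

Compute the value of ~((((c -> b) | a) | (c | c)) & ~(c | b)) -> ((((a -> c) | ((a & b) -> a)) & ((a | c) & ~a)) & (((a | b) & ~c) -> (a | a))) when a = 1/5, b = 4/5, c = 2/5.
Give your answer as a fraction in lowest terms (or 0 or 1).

3/5

c -> b = 2/5 -> 4/5 = 1
(c -> b) | a = 1 | 1/5 = 1
c | c = 2/5 | 2/5 = 2/5
((c -> b) | a) | (c | c) = 1 | 2/5 = 1
c | b = 2/5 | 4/5 = 4/5
~(c | b) = ~4/5 = 1/5
(((c -> b) | a) | (c | c)) & ~(c | b) = 1 & 1/5 = 1/5
~((((c -> b) | a) | (c | c)) & ~(c | b)) = ~1/5 = 4/5
a -> c = 1/5 -> 2/5 = 1
a & b = 1/5 & 4/5 = 1/5
(a & b) -> a = 1/5 -> 1/5 = 1
(a -> c) | ((a & b) -> a) = 1 | 1 = 1
a | c = 1/5 | 2/5 = 2/5
~a = ~1/5 = 4/5
(a | c) & ~a = 2/5 & 4/5 = 2/5
((a -> c) | ((a & b) -> a)) & ((a | c) & ~a) = 1 & 2/5 = 2/5
a | b = 1/5 | 4/5 = 4/5
~c = ~2/5 = 3/5
(a | b) & ~c = 4/5 & 3/5 = 3/5
a | a = 1/5 | 1/5 = 1/5
((a | b) & ~c) -> (a | a) = 3/5 -> 1/5 = 3/5
(((a -> c) | ((a & b) -> a)) & ((a | c) & ~a)) & (((a | b) & ~c) -> (a | a)) = 2/5 & 3/5 = 2/5
~((((c -> b) | a) | (c | c)) & ~(c | b)) -> ((((a -> c) | ((a & b) -> a)) & ((a | c) & ~a)) & (((a | b) & ~c) -> (a | a))) = 4/5 -> 2/5 = 3/5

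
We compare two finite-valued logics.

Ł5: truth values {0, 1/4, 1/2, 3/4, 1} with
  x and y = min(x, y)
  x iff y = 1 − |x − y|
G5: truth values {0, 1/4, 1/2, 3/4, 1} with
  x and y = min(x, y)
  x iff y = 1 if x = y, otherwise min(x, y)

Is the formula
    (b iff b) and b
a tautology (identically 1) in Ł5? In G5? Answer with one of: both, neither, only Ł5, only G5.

In Ł5: at b = 0 the value is 0 — not a tautology.
In G5: at b = 0 the value is 0 — not a tautology.

neither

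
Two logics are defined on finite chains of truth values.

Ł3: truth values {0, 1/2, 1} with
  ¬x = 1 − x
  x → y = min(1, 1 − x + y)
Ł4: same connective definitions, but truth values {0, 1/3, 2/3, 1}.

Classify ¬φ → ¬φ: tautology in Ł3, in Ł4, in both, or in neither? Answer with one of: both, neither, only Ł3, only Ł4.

In Ł3: every assignment gives 1 — tautology.
In Ł4: every assignment gives 1 — tautology.

both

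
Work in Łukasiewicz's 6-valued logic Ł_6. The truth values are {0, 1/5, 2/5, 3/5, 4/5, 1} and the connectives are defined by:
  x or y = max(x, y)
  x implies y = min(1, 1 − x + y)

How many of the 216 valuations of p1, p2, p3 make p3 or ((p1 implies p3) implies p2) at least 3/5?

value 1: 101 assignments (counts)
value 4/5: 52 assignments (counts)
value 3/5: 36 assignments (counts)
value 2/5: 19 assignments
value 1/5: 7 assignments
value 0: 1 assignment
So 189 of the 216 assignments meet the threshold.

189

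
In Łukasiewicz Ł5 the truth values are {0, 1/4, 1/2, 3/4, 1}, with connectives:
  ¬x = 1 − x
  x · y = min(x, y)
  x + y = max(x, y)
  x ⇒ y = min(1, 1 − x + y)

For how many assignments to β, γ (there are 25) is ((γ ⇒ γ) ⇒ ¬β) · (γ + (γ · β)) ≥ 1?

1

value 1: 1 assignment (counts)
value 3/4: 3 assignments
value 1/2: 5 assignments
value 1/4: 7 assignments
value 0: 9 assignments
So 1 of the 25 assignments meets the threshold.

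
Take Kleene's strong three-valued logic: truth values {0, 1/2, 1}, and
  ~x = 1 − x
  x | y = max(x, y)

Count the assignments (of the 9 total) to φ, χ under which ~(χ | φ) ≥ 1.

φ = 0, χ = 0 ↦ 1  ≥
φ = 0, χ = 1/2 ↦ 1/2  <
φ = 0, χ = 1 ↦ 0  <
φ = 1/2, χ = 0 ↦ 1/2  <
φ = 1/2, χ = 1/2 ↦ 1/2  <
φ = 1/2, χ = 1 ↦ 0  <
φ = 1, χ = 0 ↦ 0  <
φ = 1, χ = 1/2 ↦ 0  <
φ = 1, χ = 1 ↦ 0  <
So 1 of the 9 assignments meets the threshold.

1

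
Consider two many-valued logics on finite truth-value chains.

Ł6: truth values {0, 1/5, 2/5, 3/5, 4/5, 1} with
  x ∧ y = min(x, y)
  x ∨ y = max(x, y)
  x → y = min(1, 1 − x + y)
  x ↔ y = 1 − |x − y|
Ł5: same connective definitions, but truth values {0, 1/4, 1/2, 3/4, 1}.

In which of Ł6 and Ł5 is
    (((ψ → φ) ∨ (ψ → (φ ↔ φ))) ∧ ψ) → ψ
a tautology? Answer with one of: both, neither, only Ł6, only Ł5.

both

In Ł6: every assignment gives 1 — tautology.
In Ł5: every assignment gives 1 — tautology.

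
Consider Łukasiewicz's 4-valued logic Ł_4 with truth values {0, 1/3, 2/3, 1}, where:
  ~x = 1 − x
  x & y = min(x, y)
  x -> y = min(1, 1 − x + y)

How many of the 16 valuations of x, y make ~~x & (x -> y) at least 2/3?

x = 0, y = 0 ↦ 0  <
x = 0, y = 1/3 ↦ 0  <
x = 0, y = 2/3 ↦ 0  <
x = 0, y = 1 ↦ 0  <
x = 1/3, y = 0 ↦ 1/3  <
x = 1/3, y = 1/3 ↦ 1/3  <
x = 1/3, y = 2/3 ↦ 1/3  <
x = 1/3, y = 1 ↦ 1/3  <
x = 2/3, y = 0 ↦ 1/3  <
x = 2/3, y = 1/3 ↦ 2/3  ≥
x = 2/3, y = 2/3 ↦ 2/3  ≥
x = 2/3, y = 1 ↦ 2/3  ≥
x = 1, y = 0 ↦ 0  <
x = 1, y = 1/3 ↦ 1/3  <
x = 1, y = 2/3 ↦ 2/3  ≥
x = 1, y = 1 ↦ 1  ≥
So 5 of the 16 assignments meet the threshold.

5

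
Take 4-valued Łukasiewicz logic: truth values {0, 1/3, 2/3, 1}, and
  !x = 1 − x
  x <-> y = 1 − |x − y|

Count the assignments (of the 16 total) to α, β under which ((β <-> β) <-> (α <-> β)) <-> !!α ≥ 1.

α = 0, β = 0 ↦ 0  <
α = 0, β = 1/3 ↦ 1/3  <
α = 0, β = 2/3 ↦ 2/3  <
α = 0, β = 1 ↦ 1  ≥
α = 1/3, β = 0 ↦ 2/3  <
α = 1/3, β = 1/3 ↦ 1/3  <
α = 1/3, β = 2/3 ↦ 2/3  <
α = 1/3, β = 1 ↦ 1  ≥
α = 2/3, β = 0 ↦ 2/3  <
α = 2/3, β = 1/3 ↦ 1  ≥
α = 2/3, β = 2/3 ↦ 2/3  <
α = 2/3, β = 1 ↦ 1  ≥
α = 1, β = 0 ↦ 0  <
α = 1, β = 1/3 ↦ 1/3  <
α = 1, β = 2/3 ↦ 2/3  <
α = 1, β = 1 ↦ 1  ≥
So 5 of the 16 assignments meet the threshold.

5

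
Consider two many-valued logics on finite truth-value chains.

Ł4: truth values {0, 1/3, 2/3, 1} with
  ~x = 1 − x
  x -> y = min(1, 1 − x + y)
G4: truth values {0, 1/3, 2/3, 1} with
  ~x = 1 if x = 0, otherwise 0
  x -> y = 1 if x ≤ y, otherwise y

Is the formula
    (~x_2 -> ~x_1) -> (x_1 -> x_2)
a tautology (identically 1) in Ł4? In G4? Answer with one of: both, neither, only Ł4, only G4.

only Ł4

In Ł4: every assignment gives 1 — tautology.
In G4: at x_1 = 2/3, x_2 = 1/3 the value is 1/3 — not a tautology.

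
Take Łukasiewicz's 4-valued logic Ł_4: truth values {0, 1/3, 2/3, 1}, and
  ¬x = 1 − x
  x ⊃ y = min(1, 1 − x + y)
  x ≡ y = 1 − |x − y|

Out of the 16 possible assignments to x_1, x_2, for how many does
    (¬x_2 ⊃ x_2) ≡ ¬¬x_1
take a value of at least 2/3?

x_1 = 0, x_2 = 0 ↦ 1  ≥
x_1 = 0, x_2 = 1/3 ↦ 1/3  <
x_1 = 0, x_2 = 2/3 ↦ 0  <
x_1 = 0, x_2 = 1 ↦ 0  <
x_1 = 1/3, x_2 = 0 ↦ 2/3  ≥
x_1 = 1/3, x_2 = 1/3 ↦ 2/3  ≥
x_1 = 1/3, x_2 = 2/3 ↦ 1/3  <
x_1 = 1/3, x_2 = 1 ↦ 1/3  <
x_1 = 2/3, x_2 = 0 ↦ 1/3  <
x_1 = 2/3, x_2 = 1/3 ↦ 1  ≥
x_1 = 2/3, x_2 = 2/3 ↦ 2/3  ≥
x_1 = 2/3, x_2 = 1 ↦ 2/3  ≥
x_1 = 1, x_2 = 0 ↦ 0  <
x_1 = 1, x_2 = 1/3 ↦ 2/3  ≥
x_1 = 1, x_2 = 2/3 ↦ 1  ≥
x_1 = 1, x_2 = 1 ↦ 1  ≥
So 9 of the 16 assignments meet the threshold.

9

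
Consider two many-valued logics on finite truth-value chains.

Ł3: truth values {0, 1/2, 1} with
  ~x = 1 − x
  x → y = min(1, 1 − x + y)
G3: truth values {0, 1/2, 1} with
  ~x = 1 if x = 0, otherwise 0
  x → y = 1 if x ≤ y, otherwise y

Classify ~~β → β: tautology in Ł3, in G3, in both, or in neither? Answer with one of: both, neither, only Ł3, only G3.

only Ł3

In Ł3: every assignment gives 1 — tautology.
In G3: at β = 1/2 the value is 1/2 — not a tautology.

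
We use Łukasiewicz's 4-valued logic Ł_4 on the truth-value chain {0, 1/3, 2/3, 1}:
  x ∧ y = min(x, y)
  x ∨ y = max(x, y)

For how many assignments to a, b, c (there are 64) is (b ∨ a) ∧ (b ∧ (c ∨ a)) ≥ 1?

value 1: 7 assignments (counts)
value 2/3: 17 assignments
value 1/3: 21 assignments
value 0: 19 assignments
So 7 of the 64 assignments meet the threshold.

7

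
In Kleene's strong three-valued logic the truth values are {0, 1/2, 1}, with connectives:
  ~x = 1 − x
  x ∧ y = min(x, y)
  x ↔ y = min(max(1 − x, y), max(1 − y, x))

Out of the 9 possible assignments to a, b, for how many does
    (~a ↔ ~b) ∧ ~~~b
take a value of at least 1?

1

a = 0, b = 0 ↦ 1  ≥
a = 0, b = 1/2 ↦ 1/2  <
a = 0, b = 1 ↦ 0  <
a = 1/2, b = 0 ↦ 1/2  <
a = 1/2, b = 1/2 ↦ 1/2  <
a = 1/2, b = 1 ↦ 0  <
a = 1, b = 0 ↦ 0  <
a = 1, b = 1/2 ↦ 1/2  <
a = 1, b = 1 ↦ 0  <
So 1 of the 9 assignments meets the threshold.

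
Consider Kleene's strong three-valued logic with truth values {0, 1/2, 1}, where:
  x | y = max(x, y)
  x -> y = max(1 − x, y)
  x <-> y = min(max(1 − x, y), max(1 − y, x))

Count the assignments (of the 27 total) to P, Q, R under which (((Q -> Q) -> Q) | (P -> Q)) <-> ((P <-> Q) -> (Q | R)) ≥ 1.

value 1: 11 assignments (counts)
value 1/2: 12 assignments
value 0: 4 assignments
So 11 of the 27 assignments meet the threshold.

11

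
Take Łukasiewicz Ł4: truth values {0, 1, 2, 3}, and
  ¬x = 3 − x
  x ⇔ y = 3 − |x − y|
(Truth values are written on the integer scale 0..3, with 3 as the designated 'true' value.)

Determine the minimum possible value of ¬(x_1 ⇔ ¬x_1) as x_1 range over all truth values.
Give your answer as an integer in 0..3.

Take x_1 = 1:
¬x_1 = ¬1 = 2
x_1 ⇔ ¬x_1 = 1 ⇔ 2 = 2
¬(x_1 ⇔ ¬x_1) = ¬2 = 1
No assignment yields a value below 1, so this is the minimum.

1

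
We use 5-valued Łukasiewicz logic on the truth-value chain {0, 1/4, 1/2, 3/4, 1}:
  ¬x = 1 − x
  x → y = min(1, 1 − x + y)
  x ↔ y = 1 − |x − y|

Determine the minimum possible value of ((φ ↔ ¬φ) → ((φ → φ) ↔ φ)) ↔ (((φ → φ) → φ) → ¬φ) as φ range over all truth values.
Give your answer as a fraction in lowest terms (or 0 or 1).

Take φ = 1:
¬φ = ¬1 = 0
φ ↔ ¬φ = 1 ↔ 0 = 0
φ → φ = 1 → 1 = 1
(φ → φ) ↔ φ = 1 ↔ 1 = 1
(φ ↔ ¬φ) → ((φ → φ) ↔ φ) = 0 → 1 = 1
φ → φ = 1 → 1 = 1
(φ → φ) → φ = 1 → 1 = 1
¬φ = ¬1 = 0
((φ → φ) → φ) → ¬φ = 1 → 0 = 0
((φ ↔ ¬φ) → ((φ → φ) ↔ φ)) ↔ (((φ → φ) → φ) → ¬φ) = 1 ↔ 0 = 0
No assignment yields a value below 0, so this is the minimum.

0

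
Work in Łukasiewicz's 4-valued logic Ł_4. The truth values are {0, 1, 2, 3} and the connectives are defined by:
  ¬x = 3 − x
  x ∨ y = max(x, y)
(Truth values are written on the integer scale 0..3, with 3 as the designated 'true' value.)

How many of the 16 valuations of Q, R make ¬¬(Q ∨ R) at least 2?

12

Q = 0, R = 0 ↦ 0  <
Q = 0, R = 1 ↦ 1  <
Q = 0, R = 2 ↦ 2  ≥
Q = 0, R = 3 ↦ 3  ≥
Q = 1, R = 0 ↦ 1  <
Q = 1, R = 1 ↦ 1  <
Q = 1, R = 2 ↦ 2  ≥
Q = 1, R = 3 ↦ 3  ≥
Q = 2, R = 0 ↦ 2  ≥
Q = 2, R = 1 ↦ 2  ≥
Q = 2, R = 2 ↦ 2  ≥
Q = 2, R = 3 ↦ 3  ≥
Q = 3, R = 0 ↦ 3  ≥
Q = 3, R = 1 ↦ 3  ≥
Q = 3, R = 2 ↦ 3  ≥
Q = 3, R = 3 ↦ 3  ≥
So 12 of the 16 assignments meet the threshold.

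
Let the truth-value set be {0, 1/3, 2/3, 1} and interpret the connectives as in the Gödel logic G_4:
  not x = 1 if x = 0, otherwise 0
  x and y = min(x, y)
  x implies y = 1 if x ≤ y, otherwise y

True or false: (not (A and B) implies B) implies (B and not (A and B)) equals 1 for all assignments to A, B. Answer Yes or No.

Counterexample: take A = 1/3, B = 1/3.
A and B = 1/3 and 1/3 = 1/3
not (A and B) = not 1/3 = 0
not (A and B) implies B = 0 implies 1/3 = 1
A and B = 1/3 and 1/3 = 1/3
not (A and B) = not 1/3 = 0
B and not (A and B) = 1/3 and 0 = 0
(not (A and B) implies B) implies (B and not (A and B)) = 1 implies 0 = 0
This gives 0 ≠ 1.

No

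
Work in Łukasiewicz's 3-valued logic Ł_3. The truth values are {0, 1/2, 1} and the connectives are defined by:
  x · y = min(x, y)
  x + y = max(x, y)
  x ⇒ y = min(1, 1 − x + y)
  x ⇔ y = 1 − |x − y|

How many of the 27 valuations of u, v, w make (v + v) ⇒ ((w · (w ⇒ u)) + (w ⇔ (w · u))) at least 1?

23

value 1: 23 assignments (counts)
value 1/2: 3 assignments
value 0: 1 assignment
So 23 of the 27 assignments meet the threshold.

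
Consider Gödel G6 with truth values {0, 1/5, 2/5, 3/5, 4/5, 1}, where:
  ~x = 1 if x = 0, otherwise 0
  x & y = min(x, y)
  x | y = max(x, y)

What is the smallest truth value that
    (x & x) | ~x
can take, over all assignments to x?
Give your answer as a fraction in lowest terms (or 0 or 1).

1/5

Take x = 1/5:
x & x = 1/5 & 1/5 = 1/5
~x = ~1/5 = 0
(x & x) | ~x = 1/5 | 0 = 1/5
No assignment yields a value below 1/5, so this is the minimum.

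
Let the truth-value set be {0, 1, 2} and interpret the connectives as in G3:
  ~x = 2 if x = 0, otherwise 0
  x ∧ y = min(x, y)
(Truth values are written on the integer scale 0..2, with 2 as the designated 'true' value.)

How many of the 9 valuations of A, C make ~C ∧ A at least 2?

A = 0, C = 0 ↦ 0  <
A = 0, C = 1 ↦ 0  <
A = 0, C = 2 ↦ 0  <
A = 1, C = 0 ↦ 1  <
A = 1, C = 1 ↦ 0  <
A = 1, C = 2 ↦ 0  <
A = 2, C = 0 ↦ 2  ≥
A = 2, C = 1 ↦ 0  <
A = 2, C = 2 ↦ 0  <
So 1 of the 9 assignments meets the threshold.

1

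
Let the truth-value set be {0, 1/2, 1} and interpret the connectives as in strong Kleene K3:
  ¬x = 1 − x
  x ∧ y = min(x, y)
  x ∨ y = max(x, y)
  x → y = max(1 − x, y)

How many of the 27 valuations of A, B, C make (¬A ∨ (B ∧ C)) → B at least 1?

13

value 1: 13 assignments (counts)
value 1/2: 11 assignments
value 0: 3 assignments
So 13 of the 27 assignments meet the threshold.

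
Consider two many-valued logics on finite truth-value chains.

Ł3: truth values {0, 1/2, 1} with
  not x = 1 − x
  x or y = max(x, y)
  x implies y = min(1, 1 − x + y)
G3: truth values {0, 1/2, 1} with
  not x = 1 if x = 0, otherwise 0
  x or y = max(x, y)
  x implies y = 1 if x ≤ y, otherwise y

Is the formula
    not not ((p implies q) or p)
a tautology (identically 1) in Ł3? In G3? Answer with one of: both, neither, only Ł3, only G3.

only G3

In Ł3: at p = 1/2, q = 0 the value is 1/2 — not a tautology.
In G3: every assignment gives 1 — tautology.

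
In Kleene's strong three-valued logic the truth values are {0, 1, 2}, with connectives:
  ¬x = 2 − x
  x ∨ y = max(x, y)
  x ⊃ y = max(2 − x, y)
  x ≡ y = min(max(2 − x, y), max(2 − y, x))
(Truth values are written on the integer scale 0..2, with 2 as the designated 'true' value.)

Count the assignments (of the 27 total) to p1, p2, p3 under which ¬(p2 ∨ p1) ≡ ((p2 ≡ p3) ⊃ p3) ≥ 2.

2

value 2: 2 assignments (counts)
value 1: 16 assignments
value 0: 9 assignments
So 2 of the 27 assignments meet the threshold.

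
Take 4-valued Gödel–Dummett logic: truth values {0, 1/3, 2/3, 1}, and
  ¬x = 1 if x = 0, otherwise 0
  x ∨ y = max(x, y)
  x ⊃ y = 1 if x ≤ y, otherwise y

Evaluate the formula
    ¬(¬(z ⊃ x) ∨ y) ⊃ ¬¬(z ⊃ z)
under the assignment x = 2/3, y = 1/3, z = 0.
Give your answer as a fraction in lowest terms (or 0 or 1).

1

z ⊃ x = 0 ⊃ 2/3 = 1
¬(z ⊃ x) = ¬1 = 0
¬(z ⊃ x) ∨ y = 0 ∨ 1/3 = 1/3
¬(¬(z ⊃ x) ∨ y) = ¬1/3 = 0
z ⊃ z = 0 ⊃ 0 = 1
¬(z ⊃ z) = ¬1 = 0
¬¬(z ⊃ z) = ¬0 = 1
¬(¬(z ⊃ x) ∨ y) ⊃ ¬¬(z ⊃ z) = 0 ⊃ 1 = 1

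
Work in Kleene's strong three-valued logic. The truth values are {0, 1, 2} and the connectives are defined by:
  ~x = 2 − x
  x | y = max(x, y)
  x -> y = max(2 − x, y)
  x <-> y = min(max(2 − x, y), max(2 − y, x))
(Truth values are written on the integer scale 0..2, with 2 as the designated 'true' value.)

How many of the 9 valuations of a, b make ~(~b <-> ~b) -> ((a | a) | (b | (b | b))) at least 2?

a = 0, b = 0 ↦ 2  ≥
a = 0, b = 1 ↦ 1  <
a = 0, b = 2 ↦ 2  ≥
a = 1, b = 0 ↦ 2  ≥
a = 1, b = 1 ↦ 1  <
a = 1, b = 2 ↦ 2  ≥
a = 2, b = 0 ↦ 2  ≥
a = 2, b = 1 ↦ 2  ≥
a = 2, b = 2 ↦ 2  ≥
So 7 of the 9 assignments meet the threshold.

7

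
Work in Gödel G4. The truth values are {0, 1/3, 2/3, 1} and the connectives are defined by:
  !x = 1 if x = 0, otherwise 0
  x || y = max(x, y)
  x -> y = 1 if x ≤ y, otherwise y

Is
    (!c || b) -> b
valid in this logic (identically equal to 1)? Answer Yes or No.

Counterexample: take b = 0, c = 0.
!c = !0 = 1
!c || b = 1 || 0 = 1
(!c || b) -> b = 1 -> 0 = 0
This gives 0 ≠ 1.

No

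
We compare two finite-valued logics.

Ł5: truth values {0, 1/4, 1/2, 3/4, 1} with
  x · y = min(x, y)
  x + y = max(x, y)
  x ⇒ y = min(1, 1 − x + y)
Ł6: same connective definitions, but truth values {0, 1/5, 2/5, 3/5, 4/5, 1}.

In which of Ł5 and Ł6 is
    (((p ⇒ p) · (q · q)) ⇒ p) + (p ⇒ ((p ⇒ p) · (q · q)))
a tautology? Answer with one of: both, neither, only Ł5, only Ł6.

In Ł5: every assignment gives 1 — tautology.
In Ł6: every assignment gives 1 — tautology.

both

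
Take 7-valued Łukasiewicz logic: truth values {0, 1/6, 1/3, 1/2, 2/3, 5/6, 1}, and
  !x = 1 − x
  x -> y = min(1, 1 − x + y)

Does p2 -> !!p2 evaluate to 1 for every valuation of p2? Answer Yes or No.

Yes

p2 = 0 ↦ 1
p2 = 1/6 ↦ 1
p2 = 1/3 ↦ 1
p2 = 1/2 ↦ 1
p2 = 2/3 ↦ 1
p2 = 5/6 ↦ 1
p2 = 1 ↦ 1
Every assignment gives a value ≥ 1.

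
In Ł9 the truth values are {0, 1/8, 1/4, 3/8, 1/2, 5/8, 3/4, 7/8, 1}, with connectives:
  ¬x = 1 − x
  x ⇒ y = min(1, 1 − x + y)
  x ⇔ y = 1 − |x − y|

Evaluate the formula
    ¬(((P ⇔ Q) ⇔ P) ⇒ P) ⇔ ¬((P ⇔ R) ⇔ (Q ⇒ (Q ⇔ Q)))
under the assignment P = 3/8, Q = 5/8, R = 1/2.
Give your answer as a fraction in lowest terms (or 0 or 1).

7/8

P ⇔ Q = 3/8 ⇔ 5/8 = 3/4
(P ⇔ Q) ⇔ P = 3/4 ⇔ 3/8 = 5/8
((P ⇔ Q) ⇔ P) ⇒ P = 5/8 ⇒ 3/8 = 3/4
¬(((P ⇔ Q) ⇔ P) ⇒ P) = ¬3/4 = 1/4
P ⇔ R = 3/8 ⇔ 1/2 = 7/8
Q ⇔ Q = 5/8 ⇔ 5/8 = 1
Q ⇒ (Q ⇔ Q) = 5/8 ⇒ 1 = 1
(P ⇔ R) ⇔ (Q ⇒ (Q ⇔ Q)) = 7/8 ⇔ 1 = 7/8
¬((P ⇔ R) ⇔ (Q ⇒ (Q ⇔ Q))) = ¬7/8 = 1/8
¬(((P ⇔ Q) ⇔ P) ⇒ P) ⇔ ¬((P ⇔ R) ⇔ (Q ⇒ (Q ⇔ Q))) = 1/4 ⇔ 1/8 = 7/8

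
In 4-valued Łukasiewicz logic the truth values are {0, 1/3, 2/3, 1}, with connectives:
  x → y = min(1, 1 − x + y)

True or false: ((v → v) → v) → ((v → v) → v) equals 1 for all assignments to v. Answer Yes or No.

v = 0 ↦ 1
v = 1/3 ↦ 1
v = 2/3 ↦ 1
v = 1 ↦ 1
Every assignment gives a value ≥ 1.

Yes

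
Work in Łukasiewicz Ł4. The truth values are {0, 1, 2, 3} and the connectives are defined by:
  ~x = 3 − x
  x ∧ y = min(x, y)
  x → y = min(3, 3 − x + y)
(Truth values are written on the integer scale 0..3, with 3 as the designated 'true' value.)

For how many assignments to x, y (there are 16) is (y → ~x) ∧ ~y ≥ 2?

8

x = 0, y = 0 ↦ 3  ≥
x = 0, y = 1 ↦ 2  ≥
x = 0, y = 2 ↦ 1  <
x = 0, y = 3 ↦ 0  <
x = 1, y = 0 ↦ 3  ≥
x = 1, y = 1 ↦ 2  ≥
x = 1, y = 2 ↦ 1  <
x = 1, y = 3 ↦ 0  <
x = 2, y = 0 ↦ 3  ≥
x = 2, y = 1 ↦ 2  ≥
x = 2, y = 2 ↦ 1  <
x = 2, y = 3 ↦ 0  <
x = 3, y = 0 ↦ 3  ≥
x = 3, y = 1 ↦ 2  ≥
x = 3, y = 2 ↦ 1  <
x = 3, y = 3 ↦ 0  <
So 8 of the 16 assignments meet the threshold.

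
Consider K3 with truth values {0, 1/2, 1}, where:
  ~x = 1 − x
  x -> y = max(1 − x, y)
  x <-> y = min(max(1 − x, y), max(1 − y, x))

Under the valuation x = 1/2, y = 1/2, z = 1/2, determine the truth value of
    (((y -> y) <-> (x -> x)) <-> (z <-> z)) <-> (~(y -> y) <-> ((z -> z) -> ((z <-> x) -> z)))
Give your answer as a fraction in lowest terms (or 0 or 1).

1/2

y -> y = 1/2 -> 1/2 = 1/2
x -> x = 1/2 -> 1/2 = 1/2
(y -> y) <-> (x -> x) = 1/2 <-> 1/2 = 1/2
z <-> z = 1/2 <-> 1/2 = 1/2
((y -> y) <-> (x -> x)) <-> (z <-> z) = 1/2 <-> 1/2 = 1/2
y -> y = 1/2 -> 1/2 = 1/2
~(y -> y) = ~1/2 = 1/2
z -> z = 1/2 -> 1/2 = 1/2
z <-> x = 1/2 <-> 1/2 = 1/2
(z <-> x) -> z = 1/2 -> 1/2 = 1/2
(z -> z) -> ((z <-> x) -> z) = 1/2 -> 1/2 = 1/2
~(y -> y) <-> ((z -> z) -> ((z <-> x) -> z)) = 1/2 <-> 1/2 = 1/2
(((y -> y) <-> (x -> x)) <-> (z <-> z)) <-> (~(y -> y) <-> ((z -> z) -> ((z <-> x) -> z))) = 1/2 <-> 1/2 = 1/2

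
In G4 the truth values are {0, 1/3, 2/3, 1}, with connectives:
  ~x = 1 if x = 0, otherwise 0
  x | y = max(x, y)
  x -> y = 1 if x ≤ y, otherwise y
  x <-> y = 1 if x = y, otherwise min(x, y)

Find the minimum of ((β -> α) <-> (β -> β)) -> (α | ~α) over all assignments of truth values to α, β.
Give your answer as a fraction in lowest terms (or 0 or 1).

Take α = 1/3, β = 0:
β -> α = 0 -> 1/3 = 1
β -> β = 0 -> 0 = 1
(β -> α) <-> (β -> β) = 1 <-> 1 = 1
~α = ~1/3 = 0
α | ~α = 1/3 | 0 = 1/3
((β -> α) <-> (β -> β)) -> (α | ~α) = 1 -> 1/3 = 1/3
No assignment yields a value below 1/3, so this is the minimum.

1/3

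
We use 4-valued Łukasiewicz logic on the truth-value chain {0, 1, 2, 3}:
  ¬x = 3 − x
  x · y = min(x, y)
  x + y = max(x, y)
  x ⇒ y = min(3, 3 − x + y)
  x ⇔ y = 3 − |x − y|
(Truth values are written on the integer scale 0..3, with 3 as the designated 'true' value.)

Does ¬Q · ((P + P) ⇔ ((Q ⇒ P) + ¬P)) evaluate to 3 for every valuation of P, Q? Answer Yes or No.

Counterexample: take P = 0, Q = 0.
¬Q = ¬0 = 3
P + P = 0 + 0 = 0
Q ⇒ P = 0 ⇒ 0 = 3
¬P = ¬0 = 3
(Q ⇒ P) + ¬P = 3 + 3 = 3
(P + P) ⇔ ((Q ⇒ P) + ¬P) = 0 ⇔ 3 = 0
¬Q · ((P + P) ⇔ ((Q ⇒ P) + ¬P)) = 3 · 0 = 0
This gives 0 ≠ 3.

No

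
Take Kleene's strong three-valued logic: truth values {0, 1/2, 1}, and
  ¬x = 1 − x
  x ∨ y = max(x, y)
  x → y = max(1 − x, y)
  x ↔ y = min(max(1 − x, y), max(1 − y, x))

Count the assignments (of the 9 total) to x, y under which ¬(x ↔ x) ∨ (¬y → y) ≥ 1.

x = 0, y = 0 ↦ 0  <
x = 0, y = 1/2 ↦ 1/2  <
x = 0, y = 1 ↦ 1  ≥
x = 1/2, y = 0 ↦ 1/2  <
x = 1/2, y = 1/2 ↦ 1/2  <
x = 1/2, y = 1 ↦ 1  ≥
x = 1, y = 0 ↦ 0  <
x = 1, y = 1/2 ↦ 1/2  <
x = 1, y = 1 ↦ 1  ≥
So 3 of the 9 assignments meet the threshold.

3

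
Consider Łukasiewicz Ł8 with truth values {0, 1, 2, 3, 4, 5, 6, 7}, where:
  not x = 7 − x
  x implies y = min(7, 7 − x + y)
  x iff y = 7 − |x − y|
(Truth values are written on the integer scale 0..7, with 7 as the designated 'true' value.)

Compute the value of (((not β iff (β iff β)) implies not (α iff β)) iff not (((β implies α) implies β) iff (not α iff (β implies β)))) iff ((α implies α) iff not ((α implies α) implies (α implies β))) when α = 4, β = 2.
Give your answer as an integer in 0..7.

not β = not 2 = 5
β iff β = 2 iff 2 = 7
not β iff (β iff β) = 5 iff 7 = 5
α iff β = 4 iff 2 = 5
not (α iff β) = not 5 = 2
(not β iff (β iff β)) implies not (α iff β) = 5 implies 2 = 4
β implies α = 2 implies 4 = 7
(β implies α) implies β = 7 implies 2 = 2
not α = not 4 = 3
β implies β = 2 implies 2 = 7
not α iff (β implies β) = 3 iff 7 = 3
((β implies α) implies β) iff (not α iff (β implies β)) = 2 iff 3 = 6
not (((β implies α) implies β) iff (not α iff (β implies β))) = not 6 = 1
((not β iff (β iff β)) implies not (α iff β)) iff not (((β implies α) implies β) iff (not α iff (β implies β))) = 4 iff 1 = 4
α implies α = 4 implies 4 = 7
α implies α = 4 implies 4 = 7
α implies β = 4 implies 2 = 5
(α implies α) implies (α implies β) = 7 implies 5 = 5
not ((α implies α) implies (α implies β)) = not 5 = 2
(α implies α) iff not ((α implies α) implies (α implies β)) = 7 iff 2 = 2
(((not β iff (β iff β)) implies not (α iff β)) iff not (((β implies α) implies β) iff (not α iff (β implies β)))) iff ((α implies α) iff not ((α implies α) implies (α implies β))) = 4 iff 2 = 5

5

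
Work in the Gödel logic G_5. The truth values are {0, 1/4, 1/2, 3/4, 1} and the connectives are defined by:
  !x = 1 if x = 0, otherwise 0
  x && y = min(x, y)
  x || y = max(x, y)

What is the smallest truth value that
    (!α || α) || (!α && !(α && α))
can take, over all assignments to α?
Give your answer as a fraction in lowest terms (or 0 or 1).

Take α = 1/4:
!α = !1/4 = 0
!α || α = 0 || 1/4 = 1/4
!α = !1/4 = 0
α && α = 1/4 && 1/4 = 1/4
!(α && α) = !1/4 = 0
!α && !(α && α) = 0 && 0 = 0
(!α || α) || (!α && !(α && α)) = 1/4 || 0 = 1/4
No assignment yields a value below 1/4, so this is the minimum.

1/4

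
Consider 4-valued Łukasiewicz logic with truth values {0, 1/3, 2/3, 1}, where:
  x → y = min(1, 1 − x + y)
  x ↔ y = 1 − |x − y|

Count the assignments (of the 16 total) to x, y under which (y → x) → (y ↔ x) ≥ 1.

x = 0, y = 0 ↦ 1  ≥
x = 0, y = 1/3 ↦ 1  ≥
x = 0, y = 2/3 ↦ 1  ≥
x = 0, y = 1 ↦ 1  ≥
x = 1/3, y = 0 ↦ 2/3  <
x = 1/3, y = 1/3 ↦ 1  ≥
x = 1/3, y = 2/3 ↦ 1  ≥
x = 1/3, y = 1 ↦ 1  ≥
x = 2/3, y = 0 ↦ 1/3  <
x = 2/3, y = 1/3 ↦ 2/3  <
x = 2/3, y = 2/3 ↦ 1  ≥
x = 2/3, y = 1 ↦ 1  ≥
x = 1, y = 0 ↦ 0  <
x = 1, y = 1/3 ↦ 1/3  <
x = 1, y = 2/3 ↦ 2/3  <
x = 1, y = 1 ↦ 1  ≥
So 10 of the 16 assignments meet the threshold.

10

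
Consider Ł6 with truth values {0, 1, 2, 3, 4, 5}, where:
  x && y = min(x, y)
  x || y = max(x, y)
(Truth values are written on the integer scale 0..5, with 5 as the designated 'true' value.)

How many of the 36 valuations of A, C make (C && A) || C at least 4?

value 5: 6 assignments (counts)
value 4: 6 assignments (counts)
value 3: 6 assignments
value 2: 6 assignments
value 1: 6 assignments
value 0: 6 assignments
So 12 of the 36 assignments meet the threshold.

12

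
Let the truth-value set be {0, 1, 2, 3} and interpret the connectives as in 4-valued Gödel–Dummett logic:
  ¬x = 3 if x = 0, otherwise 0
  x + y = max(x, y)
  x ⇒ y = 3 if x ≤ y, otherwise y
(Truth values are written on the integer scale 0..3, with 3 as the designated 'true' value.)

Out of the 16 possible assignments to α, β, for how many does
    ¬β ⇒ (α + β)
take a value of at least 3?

α = 0, β = 0 ↦ 0  <
α = 0, β = 1 ↦ 3  ≥
α = 0, β = 2 ↦ 3  ≥
α = 0, β = 3 ↦ 3  ≥
α = 1, β = 0 ↦ 1  <
α = 1, β = 1 ↦ 3  ≥
α = 1, β = 2 ↦ 3  ≥
α = 1, β = 3 ↦ 3  ≥
α = 2, β = 0 ↦ 2  <
α = 2, β = 1 ↦ 3  ≥
α = 2, β = 2 ↦ 3  ≥
α = 2, β = 3 ↦ 3  ≥
α = 3, β = 0 ↦ 3  ≥
α = 3, β = 1 ↦ 3  ≥
α = 3, β = 2 ↦ 3  ≥
α = 3, β = 3 ↦ 3  ≥
So 13 of the 16 assignments meet the threshold.

13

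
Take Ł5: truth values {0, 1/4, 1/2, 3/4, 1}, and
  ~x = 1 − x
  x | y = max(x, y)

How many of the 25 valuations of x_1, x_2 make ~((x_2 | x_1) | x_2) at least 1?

value 1: 1 assignment (counts)
value 3/4: 3 assignments
value 1/2: 5 assignments
value 1/4: 7 assignments
value 0: 9 assignments
So 1 of the 25 assignments meets the threshold.

1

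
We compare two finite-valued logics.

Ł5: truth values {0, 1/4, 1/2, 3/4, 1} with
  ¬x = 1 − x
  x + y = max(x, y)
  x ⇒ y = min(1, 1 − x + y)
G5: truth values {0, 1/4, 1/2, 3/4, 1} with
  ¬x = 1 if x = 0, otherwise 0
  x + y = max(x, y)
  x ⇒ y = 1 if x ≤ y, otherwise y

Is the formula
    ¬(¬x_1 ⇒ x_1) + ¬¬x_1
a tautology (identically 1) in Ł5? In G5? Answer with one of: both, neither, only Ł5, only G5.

In Ł5: at x_1 = 1/4 the value is 1/2 — not a tautology.
In G5: every assignment gives 1 — tautology.

only G5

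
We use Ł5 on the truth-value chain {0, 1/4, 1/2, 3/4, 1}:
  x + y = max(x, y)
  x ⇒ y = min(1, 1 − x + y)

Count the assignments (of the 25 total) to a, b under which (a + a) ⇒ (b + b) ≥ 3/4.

19

value 1: 15 assignments (counts)
value 3/4: 4 assignments (counts)
value 1/2: 3 assignments
value 1/4: 2 assignments
value 0: 1 assignment
So 19 of the 25 assignments meet the threshold.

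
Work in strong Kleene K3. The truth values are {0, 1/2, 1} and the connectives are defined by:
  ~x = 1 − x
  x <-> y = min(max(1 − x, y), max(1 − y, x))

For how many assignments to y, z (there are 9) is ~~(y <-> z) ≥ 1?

2

y = 0, z = 0 ↦ 1  ≥
y = 0, z = 1/2 ↦ 1/2  <
y = 0, z = 1 ↦ 0  <
y = 1/2, z = 0 ↦ 1/2  <
y = 1/2, z = 1/2 ↦ 1/2  <
y = 1/2, z = 1 ↦ 1/2  <
y = 1, z = 0 ↦ 0  <
y = 1, z = 1/2 ↦ 1/2  <
y = 1, z = 1 ↦ 1  ≥
So 2 of the 9 assignments meet the threshold.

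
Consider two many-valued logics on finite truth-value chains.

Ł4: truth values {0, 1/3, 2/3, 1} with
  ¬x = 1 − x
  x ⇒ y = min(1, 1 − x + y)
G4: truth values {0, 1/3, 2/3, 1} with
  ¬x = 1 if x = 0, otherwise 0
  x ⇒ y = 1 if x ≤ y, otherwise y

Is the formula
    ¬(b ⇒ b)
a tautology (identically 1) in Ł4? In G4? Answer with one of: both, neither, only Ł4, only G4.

neither

In Ł4: at b = 0 the value is 0 — not a tautology.
In G4: at b = 0 the value is 0 — not a tautology.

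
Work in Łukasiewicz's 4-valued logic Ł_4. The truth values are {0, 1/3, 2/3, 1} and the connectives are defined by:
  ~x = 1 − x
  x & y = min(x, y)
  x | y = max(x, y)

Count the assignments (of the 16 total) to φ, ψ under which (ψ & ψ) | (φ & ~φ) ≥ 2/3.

φ = 0, ψ = 0 ↦ 0  <
φ = 0, ψ = 1/3 ↦ 1/3  <
φ = 0, ψ = 2/3 ↦ 2/3  ≥
φ = 0, ψ = 1 ↦ 1  ≥
φ = 1/3, ψ = 0 ↦ 1/3  <
φ = 1/3, ψ = 1/3 ↦ 1/3  <
φ = 1/3, ψ = 2/3 ↦ 2/3  ≥
φ = 1/3, ψ = 1 ↦ 1  ≥
φ = 2/3, ψ = 0 ↦ 1/3  <
φ = 2/3, ψ = 1/3 ↦ 1/3  <
φ = 2/3, ψ = 2/3 ↦ 2/3  ≥
φ = 2/3, ψ = 1 ↦ 1  ≥
φ = 1, ψ = 0 ↦ 0  <
φ = 1, ψ = 1/3 ↦ 1/3  <
φ = 1, ψ = 2/3 ↦ 2/3  ≥
φ = 1, ψ = 1 ↦ 1  ≥
So 8 of the 16 assignments meet the threshold.

8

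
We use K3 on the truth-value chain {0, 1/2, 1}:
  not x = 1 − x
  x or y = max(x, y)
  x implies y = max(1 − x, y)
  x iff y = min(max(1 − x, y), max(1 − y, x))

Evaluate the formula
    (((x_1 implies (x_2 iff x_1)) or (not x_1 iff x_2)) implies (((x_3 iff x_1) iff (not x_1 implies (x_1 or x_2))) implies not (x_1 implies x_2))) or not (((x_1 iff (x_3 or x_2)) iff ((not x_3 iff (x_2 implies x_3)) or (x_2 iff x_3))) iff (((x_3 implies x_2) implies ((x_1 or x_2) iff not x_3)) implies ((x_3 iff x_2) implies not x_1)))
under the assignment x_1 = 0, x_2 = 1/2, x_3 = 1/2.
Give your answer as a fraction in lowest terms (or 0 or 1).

1/2

x_2 iff x_1 = 1/2 iff 0 = 1/2
x_1 implies (x_2 iff x_1) = 0 implies 1/2 = 1
not x_1 = not 0 = 1
not x_1 iff x_2 = 1 iff 1/2 = 1/2
(x_1 implies (x_2 iff x_1)) or (not x_1 iff x_2) = 1 or 1/2 = 1
x_3 iff x_1 = 1/2 iff 0 = 1/2
not x_1 = not 0 = 1
x_1 or x_2 = 0 or 1/2 = 1/2
not x_1 implies (x_1 or x_2) = 1 implies 1/2 = 1/2
(x_3 iff x_1) iff (not x_1 implies (x_1 or x_2)) = 1/2 iff 1/2 = 1/2
x_1 implies x_2 = 0 implies 1/2 = 1
not (x_1 implies x_2) = not 1 = 0
((x_3 iff x_1) iff (not x_1 implies (x_1 or x_2))) implies not (x_1 implies x_2) = 1/2 implies 0 = 1/2
((x_1 implies (x_2 iff x_1)) or (not x_1 iff x_2)) implies (((x_3 iff x_1) iff (not x_1 implies (x_1 or x_2))) implies not (x_1 implies x_2)) = 1 implies 1/2 = 1/2
x_3 or x_2 = 1/2 or 1/2 = 1/2
x_1 iff (x_3 or x_2) = 0 iff 1/2 = 1/2
not x_3 = not 1/2 = 1/2
x_2 implies x_3 = 1/2 implies 1/2 = 1/2
not x_3 iff (x_2 implies x_3) = 1/2 iff 1/2 = 1/2
x_2 iff x_3 = 1/2 iff 1/2 = 1/2
(not x_3 iff (x_2 implies x_3)) or (x_2 iff x_3) = 1/2 or 1/2 = 1/2
(x_1 iff (x_3 or x_2)) iff ((not x_3 iff (x_2 implies x_3)) or (x_2 iff x_3)) = 1/2 iff 1/2 = 1/2
x_3 implies x_2 = 1/2 implies 1/2 = 1/2
x_1 or x_2 = 0 or 1/2 = 1/2
not x_3 = not 1/2 = 1/2
(x_1 or x_2) iff not x_3 = 1/2 iff 1/2 = 1/2
(x_3 implies x_2) implies ((x_1 or x_2) iff not x_3) = 1/2 implies 1/2 = 1/2
x_3 iff x_2 = 1/2 iff 1/2 = 1/2
not x_1 = not 0 = 1
(x_3 iff x_2) implies not x_1 = 1/2 implies 1 = 1
((x_3 implies x_2) implies ((x_1 or x_2) iff not x_3)) implies ((x_3 iff x_2) implies not x_1) = 1/2 implies 1 = 1
((x_1 iff (x_3 or x_2)) iff ((not x_3 iff (x_2 implies x_3)) or (x_2 iff x_3))) iff (((x_3 implies x_2) implies ((x_1 or x_2) iff not x_3)) implies ((x_3 iff x_2) implies not x_1)) = 1/2 iff 1 = 1/2
not (((x_1 iff (x_3 or x_2)) iff ((not x_3 iff (x_2 implies x_3)) or (x_2 iff x_3))) iff (((x_3 implies x_2) implies ((x_1 or x_2) iff not x_3)) implies ((x_3 iff x_2) implies not x_1))) = not 1/2 = 1/2
(((x_1 implies (x_2 iff x_1)) or (not x_1 iff x_2)) implies (((x_3 iff x_1) iff (not x_1 implies (x_1 or x_2))) implies not (x_1 implies x_2))) or not (((x_1 iff (x_3 or x_2)) iff ((not x_3 iff (x_2 implies x_3)) or (x_2 iff x_3))) iff (((x_3 implies x_2) implies ((x_1 or x_2) iff not x_3)) implies ((x_3 iff x_2) implies not x_1))) = 1/2 or 1/2 = 1/2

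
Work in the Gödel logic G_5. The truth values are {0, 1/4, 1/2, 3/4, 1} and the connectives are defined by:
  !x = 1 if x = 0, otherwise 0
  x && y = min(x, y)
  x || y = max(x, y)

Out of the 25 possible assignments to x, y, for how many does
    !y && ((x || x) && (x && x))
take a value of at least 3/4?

value 1: 1 assignment (counts)
value 3/4: 1 assignment (counts)
value 1/2: 1 assignment
value 1/4: 1 assignment
value 0: 21 assignments
So 2 of the 25 assignments meet the threshold.

2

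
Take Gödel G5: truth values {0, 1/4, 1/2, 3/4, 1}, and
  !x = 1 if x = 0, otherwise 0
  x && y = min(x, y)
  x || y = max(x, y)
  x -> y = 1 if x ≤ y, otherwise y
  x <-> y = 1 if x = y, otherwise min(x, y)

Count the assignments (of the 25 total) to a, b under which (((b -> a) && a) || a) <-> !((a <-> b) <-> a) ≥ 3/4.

6

value 1: 5 assignments (counts)
value 3/4: 1 assignment (counts)
value 1/2: 1 assignment
value 1/4: 1 assignment
value 0: 17 assignments
So 6 of the 25 assignments meet the threshold.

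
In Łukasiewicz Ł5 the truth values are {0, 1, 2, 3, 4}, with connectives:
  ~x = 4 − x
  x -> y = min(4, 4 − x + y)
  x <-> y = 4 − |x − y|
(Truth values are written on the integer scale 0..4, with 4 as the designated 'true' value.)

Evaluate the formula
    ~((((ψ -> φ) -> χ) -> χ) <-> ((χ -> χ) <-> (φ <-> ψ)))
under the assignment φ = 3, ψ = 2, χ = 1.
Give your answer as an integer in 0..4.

ψ -> φ = 2 -> 3 = 4
(ψ -> φ) -> χ = 4 -> 1 = 1
((ψ -> φ) -> χ) -> χ = 1 -> 1 = 4
χ -> χ = 1 -> 1 = 4
φ <-> ψ = 3 <-> 2 = 3
(χ -> χ) <-> (φ <-> ψ) = 4 <-> 3 = 3
(((ψ -> φ) -> χ) -> χ) <-> ((χ -> χ) <-> (φ <-> ψ)) = 4 <-> 3 = 3
~((((ψ -> φ) -> χ) -> χ) <-> ((χ -> χ) <-> (φ <-> ψ))) = ~3 = 1

1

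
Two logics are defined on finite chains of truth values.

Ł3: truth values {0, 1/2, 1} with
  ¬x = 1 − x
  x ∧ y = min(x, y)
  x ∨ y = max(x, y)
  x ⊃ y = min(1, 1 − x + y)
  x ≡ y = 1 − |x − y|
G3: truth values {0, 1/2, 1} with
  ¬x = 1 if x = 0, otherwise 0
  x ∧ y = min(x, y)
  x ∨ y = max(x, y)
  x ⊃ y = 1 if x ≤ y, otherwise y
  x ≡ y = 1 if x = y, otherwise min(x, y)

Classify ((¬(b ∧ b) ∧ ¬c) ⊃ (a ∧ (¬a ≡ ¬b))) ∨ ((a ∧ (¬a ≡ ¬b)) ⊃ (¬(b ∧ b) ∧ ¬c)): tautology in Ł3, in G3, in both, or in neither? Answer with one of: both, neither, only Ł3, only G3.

both

In Ł3: every assignment gives 1 — tautology.
In G3: every assignment gives 1 — tautology.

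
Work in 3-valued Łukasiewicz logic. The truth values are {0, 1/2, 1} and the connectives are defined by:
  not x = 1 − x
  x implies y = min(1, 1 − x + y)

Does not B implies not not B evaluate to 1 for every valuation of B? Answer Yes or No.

Counterexample: take B = 0.
not B = not 0 = 1
not not B = not 1 = 0
not B implies not not B = 1 implies 0 = 0
This gives 0 ≠ 1.

No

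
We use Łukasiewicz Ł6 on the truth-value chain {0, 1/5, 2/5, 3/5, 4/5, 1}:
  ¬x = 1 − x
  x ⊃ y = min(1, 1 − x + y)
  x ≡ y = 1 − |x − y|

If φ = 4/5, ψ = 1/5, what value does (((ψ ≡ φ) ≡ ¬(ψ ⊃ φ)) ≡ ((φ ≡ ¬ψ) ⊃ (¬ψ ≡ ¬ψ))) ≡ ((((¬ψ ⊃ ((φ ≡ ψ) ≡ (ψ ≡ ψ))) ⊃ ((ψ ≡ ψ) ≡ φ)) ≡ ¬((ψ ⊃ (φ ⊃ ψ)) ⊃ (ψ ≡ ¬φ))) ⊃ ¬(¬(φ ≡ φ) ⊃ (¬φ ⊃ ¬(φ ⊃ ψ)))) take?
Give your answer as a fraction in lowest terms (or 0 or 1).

3/5

ψ ≡ φ = 1/5 ≡ 4/5 = 2/5
ψ ⊃ φ = 1/5 ⊃ 4/5 = 1
¬(ψ ⊃ φ) = ¬1 = 0
(ψ ≡ φ) ≡ ¬(ψ ⊃ φ) = 2/5 ≡ 0 = 3/5
¬ψ = ¬1/5 = 4/5
φ ≡ ¬ψ = 4/5 ≡ 4/5 = 1
¬ψ = ¬1/5 = 4/5
¬ψ = ¬1/5 = 4/5
¬ψ ≡ ¬ψ = 4/5 ≡ 4/5 = 1
(φ ≡ ¬ψ) ⊃ (¬ψ ≡ ¬ψ) = 1 ⊃ 1 = 1
((ψ ≡ φ) ≡ ¬(ψ ⊃ φ)) ≡ ((φ ≡ ¬ψ) ⊃ (¬ψ ≡ ¬ψ)) = 3/5 ≡ 1 = 3/5
¬ψ = ¬1/5 = 4/5
φ ≡ ψ = 4/5 ≡ 1/5 = 2/5
ψ ≡ ψ = 1/5 ≡ 1/5 = 1
(φ ≡ ψ) ≡ (ψ ≡ ψ) = 2/5 ≡ 1 = 2/5
¬ψ ⊃ ((φ ≡ ψ) ≡ (ψ ≡ ψ)) = 4/5 ⊃ 2/5 = 3/5
ψ ≡ ψ = 1/5 ≡ 1/5 = 1
(ψ ≡ ψ) ≡ φ = 1 ≡ 4/5 = 4/5
(¬ψ ⊃ ((φ ≡ ψ) ≡ (ψ ≡ ψ))) ⊃ ((ψ ≡ ψ) ≡ φ) = 3/5 ⊃ 4/5 = 1
φ ⊃ ψ = 4/5 ⊃ 1/5 = 2/5
ψ ⊃ (φ ⊃ ψ) = 1/5 ⊃ 2/5 = 1
¬φ = ¬4/5 = 1/5
ψ ≡ ¬φ = 1/5 ≡ 1/5 = 1
(ψ ⊃ (φ ⊃ ψ)) ⊃ (ψ ≡ ¬φ) = 1 ⊃ 1 = 1
¬((ψ ⊃ (φ ⊃ ψ)) ⊃ (ψ ≡ ¬φ)) = ¬1 = 0
((¬ψ ⊃ ((φ ≡ ψ) ≡ (ψ ≡ ψ))) ⊃ ((ψ ≡ ψ) ≡ φ)) ≡ ¬((ψ ⊃ (φ ⊃ ψ)) ⊃ (ψ ≡ ¬φ)) = 1 ≡ 0 = 0
φ ≡ φ = 4/5 ≡ 4/5 = 1
¬(φ ≡ φ) = ¬1 = 0
¬φ = ¬4/5 = 1/5
φ ⊃ ψ = 4/5 ⊃ 1/5 = 2/5
¬(φ ⊃ ψ) = ¬2/5 = 3/5
¬φ ⊃ ¬(φ ⊃ ψ) = 1/5 ⊃ 3/5 = 1
¬(φ ≡ φ) ⊃ (¬φ ⊃ ¬(φ ⊃ ψ)) = 0 ⊃ 1 = 1
¬(¬(φ ≡ φ) ⊃ (¬φ ⊃ ¬(φ ⊃ ψ))) = ¬1 = 0
(((¬ψ ⊃ ((φ ≡ ψ) ≡ (ψ ≡ ψ))) ⊃ ((ψ ≡ ψ) ≡ φ)) ≡ ¬((ψ ⊃ (φ ⊃ ψ)) ⊃ (ψ ≡ ¬φ))) ⊃ ¬(¬(φ ≡ φ) ⊃ (¬φ ⊃ ¬(φ ⊃ ψ))) = 0 ⊃ 0 = 1
(((ψ ≡ φ) ≡ ¬(ψ ⊃ φ)) ≡ ((φ ≡ ¬ψ) ⊃ (¬ψ ≡ ¬ψ))) ≡ ((((¬ψ ⊃ ((φ ≡ ψ) ≡ (ψ ≡ ψ))) ⊃ ((ψ ≡ ψ) ≡ φ)) ≡ ¬((ψ ⊃ (φ ⊃ ψ)) ⊃ (ψ ≡ ¬φ))) ⊃ ¬(¬(φ ≡ φ) ⊃ (¬φ ⊃ ¬(φ ⊃ ψ)))) = 3/5 ≡ 1 = 3/5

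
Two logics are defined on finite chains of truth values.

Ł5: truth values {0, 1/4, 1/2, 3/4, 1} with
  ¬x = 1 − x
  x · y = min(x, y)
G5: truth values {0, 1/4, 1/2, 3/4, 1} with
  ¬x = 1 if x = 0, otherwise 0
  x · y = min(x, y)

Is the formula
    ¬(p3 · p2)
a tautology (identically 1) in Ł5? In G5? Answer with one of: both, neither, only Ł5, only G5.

In Ł5: at p2 = 1/4, p3 = 1/4 the value is 3/4 — not a tautology.
In G5: at p2 = 1/4, p3 = 1/4 the value is 0 — not a tautology.

neither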